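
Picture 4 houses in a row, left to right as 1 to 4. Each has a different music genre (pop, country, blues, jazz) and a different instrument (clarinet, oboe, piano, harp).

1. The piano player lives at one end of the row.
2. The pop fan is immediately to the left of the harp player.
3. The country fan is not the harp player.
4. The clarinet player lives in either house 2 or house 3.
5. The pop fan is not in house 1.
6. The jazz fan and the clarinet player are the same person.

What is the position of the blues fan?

The jazz fan is narrowed to house 2 or 3; consider each.
Placing it in house 3 leads to a contradiction, so it's in house 2.
By clue 6, the clarinet player is in house 2.
From clue 2, the harp player must be in house 4.
House 1's music genre must be country (nothing else left).
House 3's music genre must be pop (nothing else left).
That leaves blues as the music genre for house 4.
The only instrument still possible for house 3 is oboe.
House 1's instrument must be piano (nothing else left).
So: house 1 = country/piano, house 2 = jazz/clarinet, house 3 = pop/oboe, house 4 = blues/harp.

4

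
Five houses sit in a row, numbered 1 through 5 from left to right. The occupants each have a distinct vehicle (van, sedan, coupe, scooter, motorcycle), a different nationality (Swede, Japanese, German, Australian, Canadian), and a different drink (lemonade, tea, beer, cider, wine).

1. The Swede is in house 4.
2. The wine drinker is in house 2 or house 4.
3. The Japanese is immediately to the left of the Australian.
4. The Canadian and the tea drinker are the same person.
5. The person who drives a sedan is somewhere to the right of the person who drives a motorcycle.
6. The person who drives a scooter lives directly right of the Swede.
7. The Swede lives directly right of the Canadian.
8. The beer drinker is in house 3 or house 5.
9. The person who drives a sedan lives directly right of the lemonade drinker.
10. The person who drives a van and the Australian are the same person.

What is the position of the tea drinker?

3

The Swede is in house 4 (clue 1).
Clue 6: the person who drives a scooter is in house 5.
Clue 7: the Canadian is in house 3.
From clue 3, the Japanese must be in house 1.
From clue 3, the Australian must be in house 2.
Clue 4: the tea drinker is in house 3.
From clue 10, the person who drives a van must be in house 2.
House 5's nationality must be German (nothing else left).
House 5's drink must be beer (nothing else left).
The person who drives a sedan is in house 3 (clue 9).
By clue 9, the lemonade drinker is in house 2.
That leaves motorcycle as the vehicle for house 1.
House 4 vehicle: only coupe fits.
House 1 drink: only cider fits.
That leaves wine as the drink for house 4.
So: house 1 = motorcycle/Japanese/cider, house 2 = van/Australian/lemonade, house 3 = sedan/Canadian/tea, house 4 = coupe/Swede/wine, house 5 = scooter/German/beer.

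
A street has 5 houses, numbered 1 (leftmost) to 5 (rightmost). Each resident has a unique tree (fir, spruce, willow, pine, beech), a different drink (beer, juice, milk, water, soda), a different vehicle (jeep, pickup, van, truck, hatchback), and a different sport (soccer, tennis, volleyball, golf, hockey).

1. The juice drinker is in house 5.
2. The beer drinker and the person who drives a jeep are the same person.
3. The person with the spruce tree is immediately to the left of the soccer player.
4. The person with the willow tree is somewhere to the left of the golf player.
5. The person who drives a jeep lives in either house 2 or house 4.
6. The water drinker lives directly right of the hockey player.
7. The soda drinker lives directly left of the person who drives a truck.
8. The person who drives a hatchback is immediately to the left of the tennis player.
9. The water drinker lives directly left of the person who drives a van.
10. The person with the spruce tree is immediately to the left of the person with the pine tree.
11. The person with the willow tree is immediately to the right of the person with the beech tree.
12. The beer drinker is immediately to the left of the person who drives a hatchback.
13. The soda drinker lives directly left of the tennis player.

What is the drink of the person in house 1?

The juice drinker is in house 5 (clue 1).
House 1 vehicle: only pickup fits.
From clue 2, the beer drinker must be in house 2.
By clue 2, the person who drives a jeep is in house 2.
Clue 12 places the person who drives a hatchback in house 3.
That leaves milk as the drink for house 1.
The tennis player is in house 4 (clue 8).
By clue 13, the soda drinker is in house 3.
That leaves water as the drink for house 4.
That leaves volleyball as the sport for house 1.
By clue 6, the hockey player is in house 3.
By clue 7, the person who drives a truck is in house 4.
Clue 9 places the person who drives a van in house 5.
So house 2 gets soccer for sport.
So house 5 gets golf for sport.
From clue 3, the person with the spruce tree must be in house 1.
From clue 10, the person with the pine tree must be in house 2.
House 3's tree must be beech (nothing else left).
So house 5 gets fir for tree.
House 4 tree: only willow fits.
So: house 1 = spruce/milk/pickup/volleyball, house 2 = pine/beer/jeep/soccer, house 3 = beech/soda/hatchback/hockey, house 4 = willow/water/truck/tennis, house 5 = fir/juice/van/golf.

milk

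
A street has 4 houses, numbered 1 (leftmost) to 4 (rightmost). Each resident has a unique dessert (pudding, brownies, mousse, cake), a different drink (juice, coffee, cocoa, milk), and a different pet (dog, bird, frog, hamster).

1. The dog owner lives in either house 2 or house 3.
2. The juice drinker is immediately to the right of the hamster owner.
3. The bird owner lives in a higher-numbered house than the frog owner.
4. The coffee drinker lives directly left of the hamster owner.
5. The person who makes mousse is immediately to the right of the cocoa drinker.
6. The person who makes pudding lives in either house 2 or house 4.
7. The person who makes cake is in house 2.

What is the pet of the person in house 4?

Clue 7 places the person who makes cake in house 2.
That leaves brownies as the dessert for house 1.
That leaves mousse as the dessert for house 3.
The only dessert still possible for house 4 is pudding.
The only pet still possible for house 1 is frog.
House 4 pet: only bird fits.
By clue 5, the cocoa drinker is in house 2.
Clue 4: the hamster owner is in house 2.
House 1 drink: only coffee fits.
The only pet still possible for house 3 is dog.
By clue 2, the juice drinker is in house 3.
So house 4 gets milk for drink.
So: house 1 = brownies/coffee/frog, house 2 = cake/cocoa/hamster, house 3 = mousse/juice/dog, house 4 = pudding/milk/bird.

bird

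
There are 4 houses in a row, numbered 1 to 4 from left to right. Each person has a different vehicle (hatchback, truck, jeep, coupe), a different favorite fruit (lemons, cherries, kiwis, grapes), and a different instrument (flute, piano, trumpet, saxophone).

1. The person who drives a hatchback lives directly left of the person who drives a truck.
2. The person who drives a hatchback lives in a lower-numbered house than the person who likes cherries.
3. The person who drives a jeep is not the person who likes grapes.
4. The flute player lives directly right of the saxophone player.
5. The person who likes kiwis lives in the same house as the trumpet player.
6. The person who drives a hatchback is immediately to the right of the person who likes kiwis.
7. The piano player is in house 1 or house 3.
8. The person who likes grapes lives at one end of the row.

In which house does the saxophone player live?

House 4 instrument: only flute fits.
Clue 4: the saxophone player is in house 3.
That leaves trumpet as the instrument for house 2.
By clue 5, the person who likes kiwis is in house 2.
From clue 6, the person who drives a hatchback must be in house 3.
House 4 vehicle: only truck fits.
So house 1 gets piano for instrument.
The person who likes cherries is in house 4 (clue 2).
So house 1 gets grapes for favorite fruit.
The only favorite fruit still possible for house 3 is lemons.
From clue 3, the person who drives a jeep must be in house 2.
So house 1 gets coupe for vehicle.
So: house 1 = coupe/grapes/piano, house 2 = jeep/kiwis/trumpet, house 3 = hatchback/lemons/saxophone, house 4 = truck/cherries/flute.

3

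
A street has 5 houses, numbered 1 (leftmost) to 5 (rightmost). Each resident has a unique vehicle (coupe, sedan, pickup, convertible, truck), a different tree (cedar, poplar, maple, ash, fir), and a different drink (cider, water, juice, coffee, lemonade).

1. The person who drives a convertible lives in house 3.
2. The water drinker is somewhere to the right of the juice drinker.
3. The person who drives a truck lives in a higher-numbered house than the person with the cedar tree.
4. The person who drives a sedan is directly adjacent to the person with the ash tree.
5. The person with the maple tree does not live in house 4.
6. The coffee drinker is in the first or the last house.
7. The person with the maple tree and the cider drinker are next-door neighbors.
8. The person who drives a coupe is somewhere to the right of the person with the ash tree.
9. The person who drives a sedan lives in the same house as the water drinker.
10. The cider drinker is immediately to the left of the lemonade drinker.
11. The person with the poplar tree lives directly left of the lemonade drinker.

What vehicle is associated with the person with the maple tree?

sedan

From clue 1, the person who drives a convertible must be in house 3.
So house 1 gets pickup for vehicle.
The coffee drinker is narrowed to house 1 or 5; consider each.
Placing it in house 1 leads to a contradiction, so it's in house 5.
House 5's tree must be fir (nothing else left).
That leaves cedar as the tree for house 4.
By clue 3, the person who drives a truck is in house 5.
The person who drives a coupe is narrowed to house 2 or 4; consider each.
Placing it in house 2 leads to a contradiction, so it's in house 4.
The only vehicle still possible for house 2 is sedan.
Clue 9 places the water drinker in house 2.
House 4's drink must be lemonade (nothing else left).
The juice drinker is in house 1 (clue 2).
The person with the maple tree is in house 2 (clue 7).
Clue 10 places the cider drinker in house 3.
Clue 11 places the person with the poplar tree in house 3.
So house 1 gets ash for tree.
So: house 1 = pickup/ash/juice, house 2 = sedan/maple/water, house 3 = convertible/poplar/cider, house 4 = coupe/cedar/lemonade, house 5 = truck/fir/coffee.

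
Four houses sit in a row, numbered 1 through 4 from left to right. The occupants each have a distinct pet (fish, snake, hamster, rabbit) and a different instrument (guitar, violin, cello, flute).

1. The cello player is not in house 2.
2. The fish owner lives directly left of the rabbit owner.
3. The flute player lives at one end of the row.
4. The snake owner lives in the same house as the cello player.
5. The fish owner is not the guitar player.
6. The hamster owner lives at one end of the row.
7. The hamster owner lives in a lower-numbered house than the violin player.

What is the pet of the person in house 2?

Clue 7 places the hamster owner in house 1.
House 2 pet: only fish fits.
Clue 2 places the rabbit owner in house 3.
The only pet still possible for house 4 is snake.
House 2's instrument must be violin (nothing else left).
From clue 4, the cello player must be in house 4.
That leaves flute as the instrument for house 1.
That leaves guitar as the instrument for house 3.
So: house 1 = hamster/flute, house 2 = fish/violin, house 3 = rabbit/guitar, house 4 = snake/cello.

fish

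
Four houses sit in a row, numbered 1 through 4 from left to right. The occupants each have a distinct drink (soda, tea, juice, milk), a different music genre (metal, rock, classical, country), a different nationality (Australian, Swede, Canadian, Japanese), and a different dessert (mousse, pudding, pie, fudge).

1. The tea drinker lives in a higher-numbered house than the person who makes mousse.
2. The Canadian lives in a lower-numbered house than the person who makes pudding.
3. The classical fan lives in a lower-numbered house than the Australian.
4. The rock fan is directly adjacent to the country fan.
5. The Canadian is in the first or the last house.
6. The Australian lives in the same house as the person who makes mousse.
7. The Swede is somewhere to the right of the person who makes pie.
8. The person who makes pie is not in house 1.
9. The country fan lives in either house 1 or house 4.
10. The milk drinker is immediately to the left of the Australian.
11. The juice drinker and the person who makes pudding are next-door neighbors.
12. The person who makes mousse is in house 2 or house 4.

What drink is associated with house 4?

By clue 5, the Canadian is in house 1.
Clue 12 places the person who makes mousse in house 2.
House 1's dessert must be fudge (nothing else left).
So house 3 gets pie for dessert.
That leaves pudding as the dessert for house 4.
The Australian is in house 2 (clue 6).
Clue 7: the Swede is in house 4.
The milk drinker is in house 1 (clue 10).
Clue 11 places the juice drinker in house 3.
House 2's drink must be soda (nothing else left).
House 4 drink: only tea fits.
That leaves Japanese as the nationality for house 3.
The classical fan is in house 1 (clue 3).
House 4's music genre must be country (nothing else left).
Clue 4: the rock fan is in house 3.
House 2 music genre: only metal fits.
So: house 1 = milk/classical/Canadian/fudge, house 2 = soda/metal/Australian/mousse, house 3 = juice/rock/Japanese/pie, house 4 = tea/country/Swede/pudding.

tea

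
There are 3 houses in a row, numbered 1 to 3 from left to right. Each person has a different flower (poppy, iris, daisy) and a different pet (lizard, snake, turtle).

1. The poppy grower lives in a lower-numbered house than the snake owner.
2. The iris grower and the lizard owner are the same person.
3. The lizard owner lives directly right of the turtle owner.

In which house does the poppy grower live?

That leaves turtle as the pet for house 1.
The lizard owner is in house 2 (clue 3).
House 3's pet must be snake (nothing else left).
The iris grower is in house 2 (clue 2).
House 3 flower: only daisy fits.
House 1's flower must be poppy (nothing else left).
So: house 1 = poppy/turtle, house 2 = iris/lizard, house 3 = daisy/snake.

1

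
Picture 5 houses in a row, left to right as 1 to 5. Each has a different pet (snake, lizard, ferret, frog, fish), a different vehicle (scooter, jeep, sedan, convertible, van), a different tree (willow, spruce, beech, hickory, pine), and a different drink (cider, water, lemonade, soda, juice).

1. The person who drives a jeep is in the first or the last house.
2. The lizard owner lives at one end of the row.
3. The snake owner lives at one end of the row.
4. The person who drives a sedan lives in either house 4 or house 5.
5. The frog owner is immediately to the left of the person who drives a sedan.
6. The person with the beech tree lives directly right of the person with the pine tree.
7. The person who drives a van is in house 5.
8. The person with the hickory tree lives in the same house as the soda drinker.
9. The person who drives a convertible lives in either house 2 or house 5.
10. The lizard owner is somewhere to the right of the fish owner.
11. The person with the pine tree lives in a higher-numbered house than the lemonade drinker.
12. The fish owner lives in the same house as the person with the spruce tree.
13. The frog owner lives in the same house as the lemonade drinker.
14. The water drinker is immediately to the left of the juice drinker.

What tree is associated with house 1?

Clue 7: the person who drives a van is in house 5.
The lizard owner is in house 5 (clue 10).
Clue 13: the frog owner is in house 3.
Clue 13 places the lemonade drinker in house 3.
That leaves scooter as the vehicle for house 3.
So house 4 gets sedan for vehicle.
Clue 11 places the person with the pine tree in house 4.
House 1 pet: only snake fits.
So house 1 gets jeep for vehicle.
House 2's vehicle must be convertible (nothing else left).
The person with the beech tree is in house 5 (clue 6).
Clue 12 places the fish owner in house 2.
By clue 12, the person with the spruce tree is in house 2.
House 4's pet must be ferret (nothing else left).
That leaves hickory as the tree for house 1.
House 3's tree must be willow (nothing else left).
By clue 8, the soda drinker is in house 1.
The juice drinker is in house 5 (clue 14).
House 2's drink must be cider (nothing else left).
That leaves water as the drink for house 4.
So: house 1 = snake/jeep/hickory/soda, house 2 = fish/convertible/spruce/cider, house 3 = frog/scooter/willow/lemonade, house 4 = ferret/sedan/pine/water, house 5 = lizard/van/beech/juice.

hickory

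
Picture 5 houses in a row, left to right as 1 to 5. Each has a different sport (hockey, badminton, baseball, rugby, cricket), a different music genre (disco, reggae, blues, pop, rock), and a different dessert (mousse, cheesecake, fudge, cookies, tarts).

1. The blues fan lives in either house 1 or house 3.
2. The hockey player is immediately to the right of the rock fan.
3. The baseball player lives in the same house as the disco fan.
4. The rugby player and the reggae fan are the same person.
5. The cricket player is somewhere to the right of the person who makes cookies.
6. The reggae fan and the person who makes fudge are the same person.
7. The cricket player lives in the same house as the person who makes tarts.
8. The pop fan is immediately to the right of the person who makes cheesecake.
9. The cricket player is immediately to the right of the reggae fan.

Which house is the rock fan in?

4

The blues fan is narrowed to house 1 or 3; consider each.
Placing it in house 1 leads to a contradiction, so it's in house 3.
The cricket player is narrowed to house 2 or 3 or 5; consider each.
Placing it in house 2 and house 5 leads to a contradiction, so it's in house 3.
By clue 7, the person who makes tarts is in house 3.
By clue 9, the reggae fan is in house 2.
That leaves mousse as the dessert for house 5.
Clue 4 places the rugby player in house 2.
Clue 6 places the person who makes fudge in house 2.
The pop fan is in house 5 (clue 8).
Clue 8: the person who makes cheesecake is in house 4.
House 1's dessert must be cookies (nothing else left).
The rock fan is in house 4 (clue 2).
House 5 sport: only hockey fits.
The only music genre still possible for house 1 is disco.
Clue 3 places the baseball player in house 1.
House 4's sport must be badminton (nothing else left).
So: house 1 = baseball/disco/cookies, house 2 = rugby/reggae/fudge, house 3 = cricket/blues/tarts, house 4 = badminton/rock/cheesecake, house 5 = hockey/pop/mousse.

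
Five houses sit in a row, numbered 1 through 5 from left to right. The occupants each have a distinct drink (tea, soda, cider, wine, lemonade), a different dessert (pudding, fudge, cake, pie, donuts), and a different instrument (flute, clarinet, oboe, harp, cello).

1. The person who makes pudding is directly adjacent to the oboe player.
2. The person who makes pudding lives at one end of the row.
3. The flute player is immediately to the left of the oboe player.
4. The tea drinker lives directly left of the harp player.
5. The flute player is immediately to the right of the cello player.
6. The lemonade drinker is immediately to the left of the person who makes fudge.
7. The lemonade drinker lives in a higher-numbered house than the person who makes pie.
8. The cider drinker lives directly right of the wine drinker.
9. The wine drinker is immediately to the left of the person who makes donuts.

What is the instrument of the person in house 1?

clarinet

From clue 3, the flute player must be in house 3.
By clue 3, the oboe player is in house 4.
From clue 5, the cello player must be in house 2.
The only instrument still possible for house 1 is clarinet.
The only instrument still possible for house 5 is harp.
By clue 1, the person who makes pudding is in house 5.
Clue 4: the tea drinker is in house 4.
So house 5 gets soda for drink.
So house 1 gets wine for drink.
From clue 8, the cider drinker must be in house 2.
From clue 9, the person who makes donuts must be in house 2.
House 3's drink must be lemonade (nothing else left).
Clue 6: the person who makes fudge is in house 4.
House 1 dessert: only pie fits.
So house 3 gets cake for dessert.
So: house 1 = wine/pie/clarinet, house 2 = cider/donuts/cello, house 3 = lemonade/cake/flute, house 4 = tea/fudge/oboe, house 5 = soda/pudding/harp.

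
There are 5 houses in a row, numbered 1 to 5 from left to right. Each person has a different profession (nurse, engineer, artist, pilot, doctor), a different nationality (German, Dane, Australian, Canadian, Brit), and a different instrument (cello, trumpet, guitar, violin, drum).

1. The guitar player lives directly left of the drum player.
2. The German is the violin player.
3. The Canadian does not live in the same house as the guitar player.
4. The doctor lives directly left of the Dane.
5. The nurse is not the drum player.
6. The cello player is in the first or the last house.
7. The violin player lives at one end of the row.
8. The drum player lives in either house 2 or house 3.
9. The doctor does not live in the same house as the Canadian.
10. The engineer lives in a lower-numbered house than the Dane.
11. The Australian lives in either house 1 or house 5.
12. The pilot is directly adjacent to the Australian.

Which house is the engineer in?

1

So house 4 gets trumpet for instrument.
That leaves drum as the instrument for house 3.
Clue 1: the guitar player is in house 2.
The pilot is narrowed to house 2 or 4; consider each.
Placing it in house 2 leads to a contradiction, so it's in house 4.
From clue 12, the Australian must be in house 5.
By clue 2, the violin player is in house 1.
That leaves German as the nationality for house 1.
House 5 instrument: only cello fits.
The Canadian is narrowed to house 3 or 4; consider each.
Placing it in house 3 leads to a contradiction, so it's in house 4.
House 3 profession: only artist fits.
So house 5 gets nurse for profession.
The doctor is narrowed to house 1 or 2; consider each.
Placing it in house 1 leads to a contradiction, so it's in house 2.
By clue 4, the Dane is in house 3.
House 1's profession must be engineer (nothing else left).
House 2's nationality must be Brit (nothing else left).
So: house 1 = engineer/German/violin, house 2 = doctor/Brit/guitar, house 3 = artist/Dane/drum, house 4 = pilot/Canadian/trumpet, house 5 = nurse/Australian/cello.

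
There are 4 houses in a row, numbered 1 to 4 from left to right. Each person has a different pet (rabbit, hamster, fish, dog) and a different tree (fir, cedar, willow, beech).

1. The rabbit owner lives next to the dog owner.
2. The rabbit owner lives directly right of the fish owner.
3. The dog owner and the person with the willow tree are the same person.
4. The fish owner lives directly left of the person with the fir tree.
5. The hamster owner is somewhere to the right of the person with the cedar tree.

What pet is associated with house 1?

fish

The fish owner is narrowed to house 1 or 2 or 3; consider each.
Placing it in house 2 and house 3 leads to a contradiction, so it's in house 1.
Clue 2 places the rabbit owner in house 2.
Clue 4 places the person with the fir tree in house 2.
By clue 1, the dog owner is in house 3.
Clue 3 places the person with the willow tree in house 3.
So house 4 gets hamster for pet.
That leaves beech as the tree for house 4.
House 1's tree must be cedar (nothing else left).
So: house 1 = fish/cedar, house 2 = rabbit/fir, house 3 = dog/willow, house 4 = hamster/beech.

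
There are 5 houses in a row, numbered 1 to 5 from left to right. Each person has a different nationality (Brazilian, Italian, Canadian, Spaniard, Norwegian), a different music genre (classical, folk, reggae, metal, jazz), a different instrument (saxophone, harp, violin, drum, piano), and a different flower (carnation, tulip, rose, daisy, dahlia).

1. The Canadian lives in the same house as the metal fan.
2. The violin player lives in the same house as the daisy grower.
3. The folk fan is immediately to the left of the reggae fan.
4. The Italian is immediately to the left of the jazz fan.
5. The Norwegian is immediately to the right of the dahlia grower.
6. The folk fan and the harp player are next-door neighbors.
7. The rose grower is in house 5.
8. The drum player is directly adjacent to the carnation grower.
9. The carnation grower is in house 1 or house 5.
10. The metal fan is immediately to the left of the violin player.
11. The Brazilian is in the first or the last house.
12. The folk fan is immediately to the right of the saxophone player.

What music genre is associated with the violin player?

folk

Clue 7 places the rose grower in house 5.
From clue 8, the drum player must be in house 2.
So house 1 gets carnation for flower.
House 1 music genre: only classical fits.
The Brazilian is narrowed to house 1 or 5; consider each.
Placing it in house 1 leads to a contradiction, so it's in house 5.
The Canadian is narrowed to house 2 or 3; consider each.
Placing it in house 2 leads to a contradiction, so it's in house 3.
The metal fan is in house 3 (clue 1).
Clue 10 places the violin player in house 4.
The only nationality still possible for house 4 is Norwegian.
Clue 2 places the daisy grower in house 4.
From clue 3, the folk fan must be in house 4.
By clue 4, the Italian is in house 1.
The jazz fan is in house 2 (clue 4).
The dahlia grower is in house 3 (clue 5).
By clue 12, the saxophone player is in house 3.
So house 2 gets Spaniard for nationality.
The only music genre still possible for house 5 is reggae.
House 1 instrument: only piano fits.
House 5 instrument: only harp fits.
The only flower still possible for house 2 is tulip.
So: house 1 = Italian/classical/piano/carnation, house 2 = Spaniard/jazz/drum/tulip, house 3 = Canadian/metal/saxophone/dahlia, house 4 = Norwegian/folk/violin/daisy, house 5 = Brazilian/reggae/harp/rose.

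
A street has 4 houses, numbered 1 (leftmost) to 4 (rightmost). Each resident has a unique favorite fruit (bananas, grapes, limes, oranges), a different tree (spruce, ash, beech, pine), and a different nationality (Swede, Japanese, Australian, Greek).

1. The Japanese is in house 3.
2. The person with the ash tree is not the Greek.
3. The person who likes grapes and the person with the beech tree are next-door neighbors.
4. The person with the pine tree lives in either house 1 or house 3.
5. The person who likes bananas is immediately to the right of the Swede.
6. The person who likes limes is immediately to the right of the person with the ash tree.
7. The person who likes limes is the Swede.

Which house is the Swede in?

Clue 1 places the Japanese in house 3.
By clue 5, the person who likes bananas is in house 3.
Clue 7 places the person who likes limes in house 2.
House 2's nationality must be Swede (nothing else left).
From clue 6, the person with the ash tree must be in house 1.
So house 3 gets pine for tree.
House 4's tree must be spruce (nothing else left).
Clue 2 places the Greek in house 4.
The person who likes grapes is in house 1 (clue 3).
House 4 favorite fruit: only oranges fits.
So house 2 gets beech for tree.
House 1 nationality: only Australian fits.
So: house 1 = grapes/ash/Australian, house 2 = limes/beech/Swede, house 3 = bananas/pine/Japanese, house 4 = oranges/spruce/Greek.

2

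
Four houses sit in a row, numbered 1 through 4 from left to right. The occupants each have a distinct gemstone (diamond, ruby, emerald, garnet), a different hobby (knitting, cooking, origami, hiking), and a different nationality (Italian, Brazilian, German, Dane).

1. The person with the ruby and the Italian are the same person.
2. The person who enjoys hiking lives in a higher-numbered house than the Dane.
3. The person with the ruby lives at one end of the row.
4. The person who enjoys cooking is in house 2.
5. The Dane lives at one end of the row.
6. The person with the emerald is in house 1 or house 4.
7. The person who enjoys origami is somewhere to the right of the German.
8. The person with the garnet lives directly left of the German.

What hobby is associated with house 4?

From clue 4, the person who enjoys cooking must be in house 2.
Clue 5 places the Dane in house 1.
House 3's gemstone must be diamond (nothing else left).
The only hobby still possible for house 1 is knitting.
Clue 1: the person with the ruby is in house 4.
Clue 1 places the Italian in house 4.
House 1's gemstone must be emerald (nothing else left).
House 2 gemstone: only garnet fits.
Clue 8: the German is in house 3.
The only nationality still possible for house 2 is Brazilian.
Clue 7 places the person who enjoys origami in house 4.
House 3 hobby: only hiking fits.
So: house 1 = emerald/knitting/Dane, house 2 = garnet/cooking/Brazilian, house 3 = diamond/hiking/German, house 4 = ruby/origami/Italian.

origami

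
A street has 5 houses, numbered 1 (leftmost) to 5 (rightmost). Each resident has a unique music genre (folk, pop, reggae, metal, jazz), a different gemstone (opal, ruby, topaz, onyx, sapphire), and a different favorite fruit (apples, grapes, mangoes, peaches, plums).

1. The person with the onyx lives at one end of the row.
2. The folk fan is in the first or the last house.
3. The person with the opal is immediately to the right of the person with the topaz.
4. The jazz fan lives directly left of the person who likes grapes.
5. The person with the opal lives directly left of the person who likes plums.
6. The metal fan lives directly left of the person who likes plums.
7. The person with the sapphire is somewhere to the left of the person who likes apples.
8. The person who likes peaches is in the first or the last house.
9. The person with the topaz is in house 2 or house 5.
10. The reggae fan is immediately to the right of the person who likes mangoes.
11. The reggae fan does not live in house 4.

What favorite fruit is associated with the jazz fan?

By clue 9, the person with the topaz is in house 2.
Clue 3: the person with the opal is in house 3.
From clue 5, the person who likes plums must be in house 4.
Clue 6 places the metal fan in house 3.
The reggae fan is in house 2 (clue 10).
Clue 10 places the person who likes mangoes in house 1.
That leaves peaches as the favorite fruit for house 5.
From clue 4, the jazz fan must be in house 1.
Clue 4 places the person who likes grapes in house 2.
Clue 7: the person with the sapphire is in house 1.
So house 4 gets pop for music genre.
House 5's music genre must be folk (nothing else left).
House 4 gemstone: only ruby fits.
So house 5 gets onyx for gemstone.
House 3 favorite fruit: only apples fits.
So: house 1 = jazz/sapphire/mangoes, house 2 = reggae/topaz/grapes, house 3 = metal/opal/apples, house 4 = pop/ruby/plums, house 5 = folk/onyx/peaches.

mangoes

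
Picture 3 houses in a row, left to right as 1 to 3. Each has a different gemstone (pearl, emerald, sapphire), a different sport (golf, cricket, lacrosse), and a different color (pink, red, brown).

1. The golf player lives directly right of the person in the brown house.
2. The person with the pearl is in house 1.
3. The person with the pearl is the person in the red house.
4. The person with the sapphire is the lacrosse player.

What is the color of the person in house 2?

brown

By clue 2, the person with the pearl is in house 1.
Clue 3 places the person in the red house in house 1.
House 2 color: only brown fits.
So house 3 gets pink for color.
Clue 1 places the golf player in house 3.
So house 1 gets cricket for sport.
House 2 sport: only lacrosse fits.
From clue 4, the person with the sapphire must be in house 2.
House 3 gemstone: only emerald fits.
So: house 1 = pearl/cricket/red, house 2 = sapphire/lacrosse/brown, house 3 = emerald/golf/pink.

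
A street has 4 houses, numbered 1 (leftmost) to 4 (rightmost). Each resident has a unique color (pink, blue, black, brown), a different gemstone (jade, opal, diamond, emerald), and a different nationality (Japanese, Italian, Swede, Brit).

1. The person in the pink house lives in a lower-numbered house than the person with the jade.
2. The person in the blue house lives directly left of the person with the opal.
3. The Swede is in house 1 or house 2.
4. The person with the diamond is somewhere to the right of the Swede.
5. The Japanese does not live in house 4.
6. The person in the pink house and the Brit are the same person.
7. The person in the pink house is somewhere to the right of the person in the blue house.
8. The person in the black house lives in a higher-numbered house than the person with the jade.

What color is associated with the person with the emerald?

That leaves emerald as the gemstone for house 1.
House 4's nationality must be Italian (nothing else left).
Clue 1 places the person in the pink house in house 2.
The person with the jade is in house 3 (clue 1).
Clue 6 places the Brit in house 2.
The person in the blue house is in house 1 (clue 7).
From clue 8, the person in the black house must be in house 4.
That leaves brown as the color for house 3.
House 2 gemstone: only opal fits.
So house 4 gets diamond for gemstone.
So house 3 gets Japanese for nationality.
So house 1 gets Swede for nationality.
So: house 1 = blue/emerald/Swede, house 2 = pink/opal/Brit, house 3 = brown/jade/Japanese, house 4 = black/diamond/Italian.

blue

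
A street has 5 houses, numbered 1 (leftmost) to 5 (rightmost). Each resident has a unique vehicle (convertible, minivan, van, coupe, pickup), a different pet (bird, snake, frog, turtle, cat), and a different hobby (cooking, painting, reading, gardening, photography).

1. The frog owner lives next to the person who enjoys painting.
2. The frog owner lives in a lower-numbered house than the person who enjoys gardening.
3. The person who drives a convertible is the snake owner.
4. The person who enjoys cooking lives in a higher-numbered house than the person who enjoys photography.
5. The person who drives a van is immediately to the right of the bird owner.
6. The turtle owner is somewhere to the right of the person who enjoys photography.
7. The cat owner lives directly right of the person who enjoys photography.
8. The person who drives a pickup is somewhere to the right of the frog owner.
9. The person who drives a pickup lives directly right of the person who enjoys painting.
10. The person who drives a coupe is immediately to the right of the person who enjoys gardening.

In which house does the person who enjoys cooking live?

The person who drives a coupe is narrowed to house 3 or 4 or 5; consider each.
Placing it in house 3 and house 4 leads to a contradiction, so it's in house 5.
Clue 10 places the person who enjoys gardening in house 4.
That leaves turtle as the pet for house 5.
The person who drives a pickup is narrowed to house 2 or 3 or 4; consider each.
Placing it in house 2 and house 4 leads to a contradiction, so it's in house 3.
Clue 9: the person who enjoys painting is in house 2.
From clue 1, the frog owner must be in house 1.
House 3's pet must be bird (nothing else left).
Clue 5 places the person who drives a van in house 4.
The only vehicle still possible for house 1 is minivan.
House 2's vehicle must be convertible (nothing else left).
From clue 3, the snake owner must be in house 2.
So house 4 gets cat for pet.
From clue 7, the person who enjoys photography must be in house 3.
That leaves reading as the hobby for house 1.
So house 5 gets cooking for hobby.
So: house 1 = minivan/frog/reading, house 2 = convertible/snake/painting, house 3 = pickup/bird/photography, house 4 = van/cat/gardening, house 5 = coupe/turtle/cooking.

5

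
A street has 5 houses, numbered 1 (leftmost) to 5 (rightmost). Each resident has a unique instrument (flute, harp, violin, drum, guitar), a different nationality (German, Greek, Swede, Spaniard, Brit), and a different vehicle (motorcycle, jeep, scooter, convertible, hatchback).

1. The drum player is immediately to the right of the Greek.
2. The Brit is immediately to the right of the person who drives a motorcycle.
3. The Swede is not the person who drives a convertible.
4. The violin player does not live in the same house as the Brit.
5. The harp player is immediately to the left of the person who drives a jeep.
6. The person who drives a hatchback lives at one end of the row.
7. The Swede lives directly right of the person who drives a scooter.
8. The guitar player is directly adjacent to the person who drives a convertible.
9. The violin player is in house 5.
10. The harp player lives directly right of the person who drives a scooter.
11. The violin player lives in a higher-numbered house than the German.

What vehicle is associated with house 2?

By clue 9, the violin player is in house 5.
That leaves Spaniard as the nationality for house 5.
The person who drives a hatchback is narrowed to house 1 or 5; consider each.
Placing it in house 5 leads to a contradiction, so it's in house 1.
The harp player is narrowed to house 3 or 4; consider each.
Placing it in house 4 leads to a contradiction, so it's in house 3.
By clue 5, the person who drives a jeep is in house 4.
The person who drives a scooter is in house 2 (clue 10).
The only vehicle still possible for house 5 is convertible.
From clue 2, the Brit must be in house 4.
From clue 7, the Swede must be in house 3.
The guitar player is in house 4 (clue 8).
So house 1 gets flute for instrument.
The only instrument still possible for house 2 is drum.
That leaves German as the nationality for house 2.
The only vehicle still possible for house 3 is motorcycle.
So house 1 gets Greek for nationality.
So: house 1 = flute/Greek/hatchback, house 2 = drum/German/scooter, house 3 = harp/Swede/motorcycle, house 4 = guitar/Brit/jeep, house 5 = violin/Spaniard/convertible.

scooter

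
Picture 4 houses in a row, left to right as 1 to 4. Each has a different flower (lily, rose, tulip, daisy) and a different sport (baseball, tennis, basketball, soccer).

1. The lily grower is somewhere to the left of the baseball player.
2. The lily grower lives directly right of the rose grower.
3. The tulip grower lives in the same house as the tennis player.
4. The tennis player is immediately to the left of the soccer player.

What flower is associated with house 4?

daisy

That leaves daisy as the flower for house 4.
The lily grower is narrowed to house 2 or 3; consider each.
Placing it in house 2 leads to a contradiction, so it's in house 3.
By clue 1, the baseball player is in house 4.
From clue 2, the rose grower must be in house 2.
That leaves tulip as the flower for house 1.
Clue 3: the tennis player is in house 1.
Clue 4 places the soccer player in house 2.
So house 3 gets basketball for sport.
So: house 1 = tulip/tennis, house 2 = rose/soccer, house 3 = lily/basketball, house 4 = daisy/baseball.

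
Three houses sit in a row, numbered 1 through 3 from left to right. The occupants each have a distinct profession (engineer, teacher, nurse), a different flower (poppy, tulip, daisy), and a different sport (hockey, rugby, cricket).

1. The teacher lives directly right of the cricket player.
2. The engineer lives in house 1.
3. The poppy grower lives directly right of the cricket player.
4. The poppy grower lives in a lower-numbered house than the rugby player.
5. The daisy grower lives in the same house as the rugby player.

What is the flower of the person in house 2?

Clue 2 places the engineer in house 1.
The poppy grower is in house 2 (clue 4).
Clue 4: the rugby player is in house 3.
From clue 5, the daisy grower must be in house 3.
House 1's flower must be tulip (nothing else left).
By clue 3, the cricket player is in house 1.
That leaves hockey as the sport for house 2.
From clue 1, the teacher must be in house 2.
The only profession still possible for house 3 is nurse.
So: house 1 = engineer/tulip/cricket, house 2 = teacher/poppy/hockey, house 3 = nurse/daisy/rugby.

poppy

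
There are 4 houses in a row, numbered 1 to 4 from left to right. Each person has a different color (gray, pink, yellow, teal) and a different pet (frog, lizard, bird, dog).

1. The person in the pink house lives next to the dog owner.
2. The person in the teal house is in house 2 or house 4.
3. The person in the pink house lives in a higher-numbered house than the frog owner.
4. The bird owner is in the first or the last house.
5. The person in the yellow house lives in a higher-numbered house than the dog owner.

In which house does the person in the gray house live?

The only color still possible for house 1 is gray.
The person in the teal house is narrowed to house 2 or 4; consider each.
Placing it in house 4 leads to a contradiction, so it's in house 2.
The person in the pink house is narrowed to house 3 or 4; consider each.
Placing it in house 4 leads to a contradiction, so it's in house 3.
The dog owner is in house 2 (clue 1).
House 4's color must be yellow (nothing else left).
So house 3 gets lizard for pet.
House 4's pet must be bird (nothing else left).
So house 1 gets frog for pet.
So: house 1 = gray/frog, house 2 = teal/dog, house 3 = pink/lizard, house 4 = yellow/bird.

1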